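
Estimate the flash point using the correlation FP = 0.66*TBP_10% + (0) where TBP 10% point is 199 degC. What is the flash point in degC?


FP = 0.66 * 199 + (0) = 131.34

131.34 degC


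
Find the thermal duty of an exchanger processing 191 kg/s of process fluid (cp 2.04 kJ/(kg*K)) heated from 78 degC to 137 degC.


Q = m_dot * cp * delta_T
delta_T = 137 - 78 = 59 K
Q = 191 * 2.04 * 59
= 389.64 * 59
= 22988.76 kW

22988.76 kW


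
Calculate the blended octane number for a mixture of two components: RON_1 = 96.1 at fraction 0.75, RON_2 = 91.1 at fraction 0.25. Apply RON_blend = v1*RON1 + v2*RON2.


Linear blending: RON_blend = sum(vi * RONi)
Contribution 1: 0.75 * 96.1 = 72.075
Contribution 2: 0.25 * 91.1 = 22.775
RON_blend = 72.075 + 22.775 = 94.85

94.85


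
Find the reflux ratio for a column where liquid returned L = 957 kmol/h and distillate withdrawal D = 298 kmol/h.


Reflux ratio definition: R = L / D (liquid returned / distillate withdrawn)
L = 957 kmol/h, D = 298 kmol/h
R = 957 / 298 = 3.211

3.211


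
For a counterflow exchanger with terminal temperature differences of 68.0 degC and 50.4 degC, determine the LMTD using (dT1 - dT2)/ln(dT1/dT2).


LMTD = (dT1 - dT2) / ln(dT1/dT2)
= (68.0 - 50.4) / ln(68.0 / 50.4) = 17.6 / 0.299517 = 58.76

58.76 degC


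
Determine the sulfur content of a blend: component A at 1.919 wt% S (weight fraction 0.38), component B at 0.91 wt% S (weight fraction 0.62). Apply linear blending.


Linear sulfur blending: S_blend = x1*S1 + x2*S2
Contribution 1: 0.38 * 1.919 = 0.72922 wt%
Contribution 2: 0.62 * 0.91 = 0.5642 wt%
S_blend = 0.72922 + 0.5642 = 1.29342

1.29342 wt%


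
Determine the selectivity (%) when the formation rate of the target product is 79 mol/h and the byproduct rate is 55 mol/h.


Selectivity = desired / (desired + undesired) * 100
Total products = 79 + 55 = 134 mol/h
S = 79 / 134 * 100
= 0.5896 * 100
= 58.96 %

58.96 %


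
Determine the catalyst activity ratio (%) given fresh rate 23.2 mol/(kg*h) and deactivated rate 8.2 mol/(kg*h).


Activity (%) = (rate_used / rate_fresh) * 100
rate_used = 8.2, rate_fresh = 23.2
= (8.2 / 23.2) * 100
= 0.3534 * 100 = 35.34

35.34 %


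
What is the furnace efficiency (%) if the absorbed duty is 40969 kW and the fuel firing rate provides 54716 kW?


Furnace efficiency = Q_absorbed / Q_fuel * 100
= 40969 / 54716 * 100 = 74.88

74.88 %


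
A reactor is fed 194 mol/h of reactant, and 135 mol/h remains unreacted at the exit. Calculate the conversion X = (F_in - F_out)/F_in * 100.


X = (F_in - F_out) / F_in * 100
Moles reacted = 194 - 135 = 59
X = 59 / 194 * 100
= 0.3041 * 100
= 30.41 %

30.41 %


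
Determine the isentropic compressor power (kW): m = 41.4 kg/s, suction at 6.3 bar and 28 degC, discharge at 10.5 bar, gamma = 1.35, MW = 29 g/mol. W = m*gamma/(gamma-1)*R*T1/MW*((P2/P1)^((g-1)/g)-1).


Isentropic work: W = m*(gamma/(gamma-1))*(R*T1/MW)*((P2/P1)^((gamma-1)/gamma) - 1)
T1 = 28 + 273.15 = 301.15 K
Pressure ratio = 10.5 / 6.3 = 1.66667
Exponent = (1.35 - 1)/1.35 = 0.259259
(P2/P1)^exp - 1 = 1.66667^0.259259 - 1 = 0.141607
W = 41.4 * 1.35 / 0.35 * 8.314 * 301.15 / 29 * 0.141607 = 1952

1952 kW


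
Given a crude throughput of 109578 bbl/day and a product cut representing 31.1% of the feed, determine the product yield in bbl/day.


Crude throughput = 109578 bbl/day
Fraction yield = 31.1%
yield = throughput * fraction / 100
yield = 109578 * 31.1 / 100 = 34078.758

34078.758 bbl/day


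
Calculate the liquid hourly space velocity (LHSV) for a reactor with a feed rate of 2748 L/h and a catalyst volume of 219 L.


LHSV = volumetric feed rate / catalyst volume
= 2748 L/h / 219 L
= 12.55 h^-1

12.55 h^-1


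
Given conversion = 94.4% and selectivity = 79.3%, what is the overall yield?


Overall yield = conversion (%) * selectivity (%) / 100
Conversion = 94.4%, Selectivity = 79.3%
Y = 94.4 * 79.3 / 100
= 74.8592 %

74.8592 %


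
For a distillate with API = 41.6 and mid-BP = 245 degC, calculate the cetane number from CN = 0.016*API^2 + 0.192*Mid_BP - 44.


CN = 0.016 * 41.6^2 + 0.192 * 245 - 44
CN = 27.68896 + 47.04 - 44 = 30.72896

30.72896


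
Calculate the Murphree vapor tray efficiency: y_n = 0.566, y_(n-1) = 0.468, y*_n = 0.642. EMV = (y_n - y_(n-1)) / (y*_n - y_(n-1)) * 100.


Murphree vapor efficiency: EMV = (y_n - y_(n-1)) / (y*_n - y_(n-1)) * 100
EMV = (0.566 - 0.468) / (0.642 - 0.468) * 100 = 0.098 / 0.174 * 100 = 56.32

56.32 %


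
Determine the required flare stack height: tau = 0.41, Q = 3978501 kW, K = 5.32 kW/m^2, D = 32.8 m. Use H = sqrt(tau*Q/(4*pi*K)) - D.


tau*Q/(4*pi*K) = 0.41 * 3978501 / (4 * pi * 5.32) = 24399.6
sqrt(24399.6) = 156.204
H = 156.204 - 32.8 = 123.4

123.4 m


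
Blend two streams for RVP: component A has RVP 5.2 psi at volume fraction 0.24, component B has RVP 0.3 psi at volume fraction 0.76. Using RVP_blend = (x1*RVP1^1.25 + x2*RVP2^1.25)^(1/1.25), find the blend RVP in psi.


Chevron index: RVP_blend = (sum xi*RVPi^1.25)^(1/1.25)
RVP^1.25 terms: 0.24 * 5.2^1.25 + 0.76 * 0.3^1.25 = 2.05332
RVP_blend = 2.05332^(1/1.25) = 1.778

1.778 psi


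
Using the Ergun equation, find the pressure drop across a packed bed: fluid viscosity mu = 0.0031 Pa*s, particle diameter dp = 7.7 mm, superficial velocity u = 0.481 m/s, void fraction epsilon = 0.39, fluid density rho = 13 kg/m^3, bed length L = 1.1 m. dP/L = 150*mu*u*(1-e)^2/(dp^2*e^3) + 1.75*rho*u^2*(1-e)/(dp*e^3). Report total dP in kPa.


dp = 7.7 mm = 0.0077 m
Viscous term = 150*0.0031*0.481*(1-0.39)^2 / (0.0077^2*0.39^3) = 23663.7
Inertial term = 1.75*13*0.481^2*(1-0.39) / (0.0077*0.39^3) = 7029.38
dP/L = 23663.7 + 7029.38 = 30693.1 Pa/m
dP = 30693.1 * 1.1 / 1000 = 33.76 kPa

33.76 kPa


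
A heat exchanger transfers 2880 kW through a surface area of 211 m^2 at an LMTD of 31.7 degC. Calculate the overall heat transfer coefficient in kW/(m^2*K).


From Q = U*A*LMTD, U = Q / (A * LMTD)
U = 2880 / (211 * 31.7) = 2880 / 6688.7 = 0.4306

0.4306 kW/(m^2*K)


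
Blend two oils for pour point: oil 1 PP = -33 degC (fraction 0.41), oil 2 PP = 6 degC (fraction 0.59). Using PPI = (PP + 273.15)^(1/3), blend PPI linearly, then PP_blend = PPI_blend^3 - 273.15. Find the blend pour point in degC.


PPI_1 = (-33 + 273.15)^(1/3) = 6.215759
PPI_2 = (6 + 273.15)^(1/3) = 6.535506
PPI_blend = 0.41 * 6.215759 + 0.59 * 6.535506 = 6.40441
PP_blend = 6.40441^3 - 273.15 = 262.6863 - 273.15 = -10.46

-10.46 degC


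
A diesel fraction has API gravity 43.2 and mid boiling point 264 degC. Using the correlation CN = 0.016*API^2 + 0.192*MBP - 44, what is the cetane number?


CN = 0.016 * 43.2^2 + 0.192 * 264 - 44
CN = 29.85984 + 50.688 - 44 = 36.54784

36.54784


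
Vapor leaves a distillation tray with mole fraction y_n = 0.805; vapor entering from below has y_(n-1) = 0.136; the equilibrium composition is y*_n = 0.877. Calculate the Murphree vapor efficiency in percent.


Murphree vapor efficiency: EMV = (y_n - y_(n-1)) / (y*_n - y_(n-1)) * 100
EMV = (0.805 - 0.136) / (0.877 - 0.136) * 100 = 0.669 / 0.741 * 100 = 90.28

90.28 %


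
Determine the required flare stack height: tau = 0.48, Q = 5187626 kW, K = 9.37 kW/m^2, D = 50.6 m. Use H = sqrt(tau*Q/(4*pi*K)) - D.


tau*Q/(4*pi*K) = 0.48 * 5187626 / (4 * pi * 9.37) = 21147.6
sqrt(21147.6) = 145.422
H = 145.422 - 50.6 = 94.82

94.82 m


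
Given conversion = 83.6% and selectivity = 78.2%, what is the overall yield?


Overall yield = conversion (%) * selectivity (%) / 100
Conversion = 83.6%, Selectivity = 78.2%
Y = 83.6 * 78.2 / 100
= 65.3752 %

65.3752 %


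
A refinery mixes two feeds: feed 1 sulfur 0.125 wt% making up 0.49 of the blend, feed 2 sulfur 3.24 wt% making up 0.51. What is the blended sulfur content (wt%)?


Linear sulfur blending: S_blend = x1*S1 + x2*S2
Contribution 1: 0.49 * 0.125 = 0.06125 wt%
Contribution 2: 0.51 * 3.24 = 1.6524 wt%
S_blend = 0.06125 + 1.6524 = 1.71365

1.71365 wt%


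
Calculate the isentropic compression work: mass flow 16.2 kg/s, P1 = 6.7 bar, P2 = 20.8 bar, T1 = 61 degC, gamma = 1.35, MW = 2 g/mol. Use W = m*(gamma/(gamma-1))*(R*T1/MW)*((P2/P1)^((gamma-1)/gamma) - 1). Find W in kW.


Isentropic work: W = m*(gamma/(gamma-1))*(R*T1/MW)*((P2/P1)^((gamma-1)/gamma) - 1)
T1 = 61 + 273.15 = 334.15 K
Pressure ratio = 20.8 / 6.7 = 3.10448
Exponent = (1.35 - 1)/1.35 = 0.259259
(P2/P1)^exp - 1 = 3.10448^0.259259 - 1 = 0.341382
W = 16.2 * 1.35 / 0.35 * 8.314 * 334.15 / 2 * 0.341382 = 29630

29630 kW


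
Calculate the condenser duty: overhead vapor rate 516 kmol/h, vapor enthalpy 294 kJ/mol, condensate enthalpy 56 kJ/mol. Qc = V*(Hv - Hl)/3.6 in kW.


Qc = 516 * (294 - 56) / 3.6 = 516 * 238 / 3.6 = 34110

34110 kW


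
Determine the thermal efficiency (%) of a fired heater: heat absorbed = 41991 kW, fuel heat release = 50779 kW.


Furnace efficiency = Q_absorbed / Q_fuel * 100
= 41991 / 50779 * 100 = 82.69

82.69 %


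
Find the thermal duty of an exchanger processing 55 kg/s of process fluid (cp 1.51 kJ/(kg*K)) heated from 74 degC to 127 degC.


Q = m_dot * cp * delta_T
delta_T = 127 - 74 = 53 K
Q = 55 * 1.51 * 53
= 83.05 * 53
= 4401.65 kW

4401.65 kW


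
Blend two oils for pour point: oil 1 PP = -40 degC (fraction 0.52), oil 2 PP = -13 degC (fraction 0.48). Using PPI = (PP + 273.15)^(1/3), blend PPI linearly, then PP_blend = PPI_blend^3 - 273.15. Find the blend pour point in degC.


PPI_1 = (-40 + 273.15)^(1/3) = 6.15477
PPI_2 = (-13 + 273.15)^(1/3) = 6.383731
PPI_blend = 0.52 * 6.15477 + 0.48 * 6.383731 = 6.264671
PP_blend = 6.264671^3 - 273.15 = 245.8639 - 273.15 = -27.29

-27.29 degC


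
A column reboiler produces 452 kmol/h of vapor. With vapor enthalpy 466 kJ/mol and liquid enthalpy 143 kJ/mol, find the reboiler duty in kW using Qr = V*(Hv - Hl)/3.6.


Qr = 452 * (466 - 143) / 3.6 = 452 * 323 / 3.6 = 40550

40550 kW


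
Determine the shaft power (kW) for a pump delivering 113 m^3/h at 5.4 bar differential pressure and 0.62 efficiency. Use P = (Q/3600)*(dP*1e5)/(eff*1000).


Q = 113 / 3600 = 0.0313889 m^3/s
P = 0.0313889 * (5.4 * 1e5) / 0.62 / 1000 = 27.34

27.34 kW


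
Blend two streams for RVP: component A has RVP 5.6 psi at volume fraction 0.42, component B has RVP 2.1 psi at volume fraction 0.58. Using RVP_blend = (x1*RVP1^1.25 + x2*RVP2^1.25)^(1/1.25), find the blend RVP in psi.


Chevron index: RVP_blend = (sum xi*RVPi^1.25)^(1/1.25)
RVP^1.25 terms: 0.42 * 5.6^1.25 + 0.58 * 2.1^1.25 = 5.08436
RVP_blend = 5.08436^(1/1.25) = 3.673

3.673 psi


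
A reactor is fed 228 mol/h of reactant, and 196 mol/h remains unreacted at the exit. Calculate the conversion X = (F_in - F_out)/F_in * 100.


X = (F_in - F_out) / F_in * 100
Moles reacted = 228 - 196 = 32
X = 32 / 228 * 100
= 0.1404 * 100
= 14.04 %

14.04 %


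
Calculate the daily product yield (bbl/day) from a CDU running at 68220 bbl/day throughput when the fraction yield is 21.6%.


Crude throughput = 68220 bbl/day
Fraction yield = 21.6%
yield = throughput * fraction / 100
yield = 68220 * 21.6 / 100 = 14735.52

14735.52 bbl/day


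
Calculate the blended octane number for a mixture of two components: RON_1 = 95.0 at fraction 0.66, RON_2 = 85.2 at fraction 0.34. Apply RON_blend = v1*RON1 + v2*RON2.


Linear blending: RON_blend = sum(vi * RONi)
Contribution 1: 0.66 * 95.0 = 62.7
Contribution 2: 0.34 * 85.2 = 28.968
RON_blend = 62.7 + 28.968 = 91.668

91.668


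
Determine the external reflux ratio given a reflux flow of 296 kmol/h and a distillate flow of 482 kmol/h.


Reflux ratio definition: R = L / D (liquid returned / distillate withdrawn)
L = 296 kmol/h, D = 482 kmol/h
R = 296 / 482 = 0.6141

0.6141


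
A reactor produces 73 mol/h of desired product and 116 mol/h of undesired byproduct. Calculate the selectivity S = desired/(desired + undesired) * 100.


Selectivity = desired / (desired + undesired) * 100
Total products = 73 + 116 = 189 mol/h
S = 73 / 189 * 100
= 0.3862 * 100
= 38.62 %

38.62 %


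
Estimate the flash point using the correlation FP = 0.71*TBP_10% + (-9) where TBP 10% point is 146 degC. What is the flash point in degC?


FP = 0.71 * 146 + (-9) = 94.66

94.66 degC


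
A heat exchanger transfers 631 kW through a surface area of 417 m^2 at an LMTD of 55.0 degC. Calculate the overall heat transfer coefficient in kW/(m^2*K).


From Q = U*A*LMTD, U = Q / (A * LMTD)
U = 631 / (417 * 55.0) = 631 / 22935 = 0.02751

0.02751 kW/(m^2*K)


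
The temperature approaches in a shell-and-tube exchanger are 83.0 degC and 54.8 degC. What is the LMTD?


LMTD = (dT1 - dT2) / ln(dT1/dT2)
= (83.0 - 54.8) / ln(83.0 / 54.8) = 28.2 / 0.41515 = 67.93

67.93 degC


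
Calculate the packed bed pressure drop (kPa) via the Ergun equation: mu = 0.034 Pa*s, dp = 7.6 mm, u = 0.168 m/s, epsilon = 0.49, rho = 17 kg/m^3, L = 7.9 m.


dp = 7.6 mm = 0.0076 m
Viscous term = 150*0.034*0.168*(1-0.49)^2 / (0.0076^2*0.49^3) = 32794.8
Inertial term = 1.75*17*0.168^2*(1-0.49) / (0.0076*0.49^3) = 478.932
dP/L = 32794.8 + 478.932 = 33273.7 Pa/m
dP = 33273.7 * 7.9 / 1000 = 262.9 kPa

262.9 kPa


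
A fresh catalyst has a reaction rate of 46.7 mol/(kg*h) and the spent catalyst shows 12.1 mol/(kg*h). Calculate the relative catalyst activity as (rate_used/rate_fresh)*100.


Activity (%) = (rate_used / rate_fresh) * 100
rate_used = 12.1, rate_fresh = 46.7
= (12.1 / 46.7) * 100
= 0.2591 * 100 = 25.91

25.91 %


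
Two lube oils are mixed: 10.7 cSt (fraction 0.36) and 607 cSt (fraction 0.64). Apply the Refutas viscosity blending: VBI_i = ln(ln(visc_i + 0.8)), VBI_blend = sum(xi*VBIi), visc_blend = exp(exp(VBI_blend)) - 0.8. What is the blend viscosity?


Refutas method: VBN_i = 14.534*ln(ln(visc_i + 0.8)) + 10.975, blended linearly by mass fraction; since VBN is linear in VBI_i = ln(ln(visc_i + 0.8)) and the fractions sum to 1, blend VBI directly: visc = exp(exp(VBI_blend)) - 0.8
VBI_1 = ln(ln(10.7 + 0.8)) = 0.892959
VBI_2 = ln(ln(607 + 0.8)) = 1.85784
VBI_blend = 0.36 * 0.892959 + 0.64 * 1.85784 = 1.51048
visc_blend = exp(exp(1.51048)) - 0.8 = 91.86

91.86 cSt


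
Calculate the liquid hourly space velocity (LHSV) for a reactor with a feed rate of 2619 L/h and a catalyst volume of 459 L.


LHSV = volumetric feed rate / catalyst volume
= 2619 L/h / 459 L
= 5.706 h^-1

5.706 h^-1


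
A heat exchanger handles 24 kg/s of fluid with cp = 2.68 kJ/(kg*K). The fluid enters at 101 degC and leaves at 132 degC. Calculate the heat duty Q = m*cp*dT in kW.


Q = m_dot * cp * delta_T
delta_T = 132 - 101 = 31 K
Q = 24 * 2.68 * 31
= 64.32 * 31
= 1993.92 kW

1993.92 kW


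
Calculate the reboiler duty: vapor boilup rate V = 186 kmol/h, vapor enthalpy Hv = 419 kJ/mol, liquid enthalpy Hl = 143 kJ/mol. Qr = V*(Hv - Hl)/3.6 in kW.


Qr = 186 * (419 - 143) / 3.6 = 186 * 276 / 3.6 = 14260

14260 kW


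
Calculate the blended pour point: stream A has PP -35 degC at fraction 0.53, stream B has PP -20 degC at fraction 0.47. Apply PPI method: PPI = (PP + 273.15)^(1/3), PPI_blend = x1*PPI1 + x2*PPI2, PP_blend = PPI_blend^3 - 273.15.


PPI_1 = (-35 + 273.15)^(1/3) = 6.198456
PPI_2 = (-20 + 273.15)^(1/3) = 6.325953
PPI_blend = 0.53 * 6.198456 + 0.47 * 6.325953 = 6.25838
PP_blend = 6.25838^3 - 273.15 = 245.124 - 273.15 = -28.03

-28.03 degC


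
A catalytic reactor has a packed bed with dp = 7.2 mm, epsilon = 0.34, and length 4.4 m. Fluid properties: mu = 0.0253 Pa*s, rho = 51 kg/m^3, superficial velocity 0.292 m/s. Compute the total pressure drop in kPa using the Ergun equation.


dp = 7.2 mm = 0.0072 m
Viscous term = 150*0.0253*0.292*(1-0.34)^2 / (0.0072^2*0.34^3) = 236909
Inertial term = 1.75*51*0.292^2*(1-0.34) / (0.0072*0.34^3) = 17748
dP/L = 236909 + 17748 = 254657 Pa/m
dP = 254657 * 4.4 / 1000 = 1120 kPa

1120 kPa


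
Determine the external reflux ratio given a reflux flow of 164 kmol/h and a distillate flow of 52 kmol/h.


Reflux ratio definition: R = L / D (liquid returned / distillate withdrawn)
L = 164 kmol/h, D = 52 kmol/h
R = 164 / 52 = 3.154

3.154


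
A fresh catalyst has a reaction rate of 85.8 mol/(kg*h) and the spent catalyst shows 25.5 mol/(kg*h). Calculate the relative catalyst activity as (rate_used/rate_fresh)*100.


Activity (%) = (rate_used / rate_fresh) * 100
rate_used = 25.5, rate_fresh = 85.8
= (25.5 / 85.8) * 100
= 0.2972 * 100 = 29.72

29.72 %


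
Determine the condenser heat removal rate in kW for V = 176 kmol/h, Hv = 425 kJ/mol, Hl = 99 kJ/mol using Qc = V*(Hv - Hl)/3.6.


Qc = 176 * (425 - 99) / 3.6 = 176 * 326 / 3.6 = 15940

15940 kW


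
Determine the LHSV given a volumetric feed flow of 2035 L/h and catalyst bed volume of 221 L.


LHSV = volumetric feed rate / catalyst volume
= 2035 L/h / 221 L
= 9.208 h^-1

9.208 h^-1


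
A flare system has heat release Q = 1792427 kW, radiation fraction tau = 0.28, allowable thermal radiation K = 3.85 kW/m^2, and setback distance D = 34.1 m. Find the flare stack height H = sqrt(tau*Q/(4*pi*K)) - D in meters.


tau*Q/(4*pi*K) = 0.28 * 1792427 / (4 * pi * 3.85) = 10373.6
sqrt(10373.6) = 101.851
H = 101.851 - 34.1 = 67.75

67.75 m


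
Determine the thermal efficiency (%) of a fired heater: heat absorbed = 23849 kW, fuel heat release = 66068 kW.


Furnace efficiency = Q_absorbed / Q_fuel * 100
= 23849 / 66068 * 100 = 36.10

36.10 %


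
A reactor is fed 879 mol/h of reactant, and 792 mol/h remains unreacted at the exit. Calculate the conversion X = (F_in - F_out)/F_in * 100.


X = (F_in - F_out) / F_in * 100
Moles reacted = 879 - 792 = 87
X = 87 / 879 * 100
= 0.09898 * 100
= 9.898 %

9.898 %


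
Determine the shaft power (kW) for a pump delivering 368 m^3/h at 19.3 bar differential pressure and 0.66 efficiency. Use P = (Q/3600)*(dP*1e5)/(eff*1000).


Q = 368 / 3600 = 0.102222 m^3/s
P = 0.102222 * (19.3 * 1e5) / 0.66 / 1000 = 298.9

298.9 kW


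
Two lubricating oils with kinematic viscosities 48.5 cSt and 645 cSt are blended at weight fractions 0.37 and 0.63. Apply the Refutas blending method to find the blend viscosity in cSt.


Refutas method: VBN_i = 14.534*ln(ln(visc_i + 0.8)) + 10.975, blended linearly by mass fraction; since VBN is linear in VBI_i = ln(ln(visc_i + 0.8)) and the fractions sum to 1, blend VBI directly: visc = exp(exp(VBI_blend)) - 0.8
VBI_1 = ln(ln(48.5 + 0.8)) = 1.36044
VBI_2 = ln(ln(645 + 0.8)) = 1.86725
VBI_blend = 0.37 * 1.36044 + 0.63 * 1.86725 = 1.67973
visc_blend = exp(exp(1.67973)) - 0.8 = 212.8

212.8 cSt


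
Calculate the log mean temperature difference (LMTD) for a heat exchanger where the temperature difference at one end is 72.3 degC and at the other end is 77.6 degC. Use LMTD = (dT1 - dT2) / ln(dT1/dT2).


LMTD = (dT1 - dT2) / ln(dT1/dT2)
= (72.3 - 77.6) / ln(72.3 / 77.6) = -5.3 / -0.0707433 = 74.92

74.92 degC


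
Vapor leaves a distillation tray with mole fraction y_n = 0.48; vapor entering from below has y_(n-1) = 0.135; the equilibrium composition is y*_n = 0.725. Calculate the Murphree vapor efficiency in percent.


Murphree vapor efficiency: EMV = (y_n - y_(n-1)) / (y*_n - y_(n-1)) * 100
EMV = (0.48 - 0.135) / (0.725 - 0.135) * 100 = 0.345 / 0.59 * 100 = 58.47

58.47 %


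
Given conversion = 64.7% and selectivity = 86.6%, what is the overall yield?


Overall yield = conversion (%) * selectivity (%) / 100
Conversion = 64.7%, Selectivity = 86.6%
Y = 64.7 * 86.6 / 100
= 56.0302 %

56.0302 %


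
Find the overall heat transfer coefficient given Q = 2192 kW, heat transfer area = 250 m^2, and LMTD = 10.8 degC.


From Q = U*A*LMTD, U = Q / (A * LMTD)
U = 2192 / (250 * 10.8) = 2192 / 2700 = 0.8119

0.8119 kW/(m^2*K)


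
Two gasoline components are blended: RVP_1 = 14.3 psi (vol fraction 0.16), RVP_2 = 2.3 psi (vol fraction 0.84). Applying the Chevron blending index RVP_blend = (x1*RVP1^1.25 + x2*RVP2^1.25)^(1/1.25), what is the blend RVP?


Chevron index: RVP_blend = (sum xi*RVPi^1.25)^(1/1.25)
RVP^1.25 terms: 0.16 * 14.3^1.25 + 0.84 * 2.3^1.25 = 6.82853
RVP_blend = 6.82853^(1/1.25) = 4.650

4.650 psi


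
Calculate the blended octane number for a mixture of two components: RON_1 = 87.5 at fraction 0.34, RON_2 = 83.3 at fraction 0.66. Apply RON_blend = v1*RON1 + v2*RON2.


Linear blending: RON_blend = sum(vi * RONi)
Contribution 1: 0.34 * 87.5 = 29.75
Contribution 2: 0.66 * 83.3 = 54.978
RON_blend = 29.75 + 54.978 = 84.728

84.728


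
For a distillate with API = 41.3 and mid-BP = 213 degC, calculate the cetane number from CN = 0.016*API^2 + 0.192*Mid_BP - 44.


CN = 0.016 * 41.3^2 + 0.192 * 213 - 44
CN = 27.29104 + 40.896 - 44 = 24.18704

24.18704


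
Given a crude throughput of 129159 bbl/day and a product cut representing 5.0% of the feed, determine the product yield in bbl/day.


Crude throughput = 129159 bbl/day
Fraction yield = 5.0%
yield = throughput * fraction / 100
yield = 129159 * 5.0 / 100 = 6457.95

6457.95 bbl/day


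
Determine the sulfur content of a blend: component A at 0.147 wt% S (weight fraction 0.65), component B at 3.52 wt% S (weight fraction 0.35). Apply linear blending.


Linear sulfur blending: S_blend = x1*S1 + x2*S2
Contribution 1: 0.65 * 0.147 = 0.09555 wt%
Contribution 2: 0.35 * 3.52 = 1.232 wt%
S_blend = 0.09555 + 1.232 = 1.32755

1.32755 wt%


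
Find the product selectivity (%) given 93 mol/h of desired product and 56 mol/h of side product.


Selectivity = desired / (desired + undesired) * 100
Total products = 93 + 56 = 149 mol/h
S = 93 / 149 * 100
= 0.6242 * 100
= 62.42 %

62.42 %


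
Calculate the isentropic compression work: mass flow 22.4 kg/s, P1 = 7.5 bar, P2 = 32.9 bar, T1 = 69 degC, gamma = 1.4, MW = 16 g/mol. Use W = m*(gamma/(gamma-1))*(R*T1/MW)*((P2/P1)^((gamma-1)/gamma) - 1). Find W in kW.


Isentropic work: W = m*(gamma/(gamma-1))*(R*T1/MW)*((P2/P1)^((gamma-1)/gamma) - 1)
T1 = 69 + 273.15 = 342.15 K
Pressure ratio = 32.9 / 7.5 = 4.38667
Exponent = (1.4 - 1)/1.4 = 0.285714
(P2/P1)^exp - 1 = 4.38667^0.285714 - 1 = 0.525692
W = 22.4 * 1.4 / 0.4 * 8.314 * 342.15 / 16 * 0.525692 = 7327

7327 kW


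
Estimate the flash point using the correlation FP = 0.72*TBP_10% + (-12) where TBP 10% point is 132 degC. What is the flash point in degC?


FP = 0.72 * 132 + (-12) = 83.04

83.04 degC


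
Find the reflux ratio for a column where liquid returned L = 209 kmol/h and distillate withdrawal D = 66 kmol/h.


Reflux ratio definition: R = L / D (liquid returned / distillate withdrawn)
L = 209 kmol/h, D = 66 kmol/h
R = 209 / 66 = 3.167

3.167


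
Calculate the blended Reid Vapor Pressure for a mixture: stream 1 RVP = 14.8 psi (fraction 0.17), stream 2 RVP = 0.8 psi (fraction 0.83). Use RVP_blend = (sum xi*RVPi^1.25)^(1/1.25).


Chevron index: RVP_blend = (sum xi*RVPi^1.25)^(1/1.25)
RVP^1.25 terms: 0.17 * 14.8^1.25 + 0.83 * 0.8^1.25 = 5.56285
RVP_blend = 5.56285^(1/1.25) = 3.947

3.947 psi


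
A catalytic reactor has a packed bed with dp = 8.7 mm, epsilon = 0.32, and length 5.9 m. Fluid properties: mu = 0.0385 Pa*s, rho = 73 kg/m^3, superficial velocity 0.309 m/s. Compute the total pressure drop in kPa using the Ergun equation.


dp = 8.7 mm = 0.0087 m
Viscous term = 150*0.0385*0.309*(1-0.32)^2 / (0.0087^2*0.32^3) = 332690
Inertial term = 1.75*73*0.309^2*(1-0.32) / (0.0087*0.32^3) = 29094.9
dP/L = 332690 + 29094.9 = 361785 Pa/m
dP = 361785 * 5.9 / 1000 = 2135 kPa

2135 kPa


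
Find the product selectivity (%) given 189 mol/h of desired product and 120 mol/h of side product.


Selectivity = desired / (desired + undesired) * 100
Total products = 189 + 120 = 309 mol/h
S = 189 / 309 * 100
= 0.6117 * 100
= 61.17 %

61.17 %


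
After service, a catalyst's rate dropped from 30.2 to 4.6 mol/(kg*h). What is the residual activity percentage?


Activity (%) = (rate_used / rate_fresh) * 100
rate_used = 4.6, rate_fresh = 30.2
= (4.6 / 30.2) * 100
= 0.1523 * 100 = 15.23

15.23 %


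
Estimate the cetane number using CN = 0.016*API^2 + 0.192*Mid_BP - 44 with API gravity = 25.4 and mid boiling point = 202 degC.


CN = 0.016 * 25.4^2 + 0.192 * 202 - 44
CN = 10.32256 + 38.784 - 44 = 5.10656

5.10656


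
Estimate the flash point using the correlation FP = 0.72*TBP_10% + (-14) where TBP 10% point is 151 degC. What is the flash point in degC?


FP = 0.72 * 151 + (-14) = 94.72

94.72 degC


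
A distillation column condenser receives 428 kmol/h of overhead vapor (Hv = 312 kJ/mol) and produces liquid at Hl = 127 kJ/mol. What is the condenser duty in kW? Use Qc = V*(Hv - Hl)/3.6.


Qc = 428 * (312 - 127) / 3.6 = 428 * 185 / 3.6 = 21990

21990 kW


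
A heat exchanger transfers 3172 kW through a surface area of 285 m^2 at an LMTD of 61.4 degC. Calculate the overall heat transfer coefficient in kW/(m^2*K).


From Q = U*A*LMTD, U = Q / (A * LMTD)
U = 3172 / (285 * 61.4) = 3172 / 17499 = 0.1813

0.1813 kW/(m^2*K)


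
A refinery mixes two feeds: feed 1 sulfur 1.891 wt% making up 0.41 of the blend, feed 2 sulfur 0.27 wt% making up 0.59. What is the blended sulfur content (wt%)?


Linear sulfur blending: S_blend = x1*S1 + x2*S2
Contribution 1: 0.41 * 1.891 = 0.77531 wt%
Contribution 2: 0.59 * 0.27 = 0.1593 wt%
S_blend = 0.77531 + 0.1593 = 0.93461

0.93461 wt%


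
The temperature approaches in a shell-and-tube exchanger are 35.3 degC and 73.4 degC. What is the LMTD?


LMTD = (dT1 - dT2) / ln(dT1/dT2)
= (35.3 - 73.4) / ln(35.3 / 73.4) = -38.1 / -0.732041 = 52.05

52.05 degC


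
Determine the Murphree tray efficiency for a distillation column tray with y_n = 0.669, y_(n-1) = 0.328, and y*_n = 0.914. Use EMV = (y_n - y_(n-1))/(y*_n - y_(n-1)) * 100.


Murphree vapor efficiency: EMV = (y_n - y_(n-1)) / (y*_n - y_(n-1)) * 100
EMV = (0.669 - 0.328) / (0.914 - 0.328) * 100 = 0.341 / 0.586 * 100 = 58.19

58.19 %


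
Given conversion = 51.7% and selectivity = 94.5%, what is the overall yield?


Overall yield = conversion (%) * selectivity (%) / 100
Conversion = 51.7%, Selectivity = 94.5%
Y = 51.7 * 94.5 / 100
= 48.8565 %

48.8565 %


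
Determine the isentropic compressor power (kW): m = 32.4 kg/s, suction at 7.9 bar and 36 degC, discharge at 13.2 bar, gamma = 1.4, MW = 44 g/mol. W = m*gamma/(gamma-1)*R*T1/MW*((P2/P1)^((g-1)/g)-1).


Isentropic work: W = m*(gamma/(gamma-1))*(R*T1/MW)*((P2/P1)^((gamma-1)/gamma) - 1)
T1 = 36 + 273.15 = 309.15 K
Pressure ratio = 13.2 / 7.9 = 1.67089
Exponent = (1.4 - 1)/1.4 = 0.285714
(P2/P1)^exp - 1 = 1.67089^0.285714 - 1 = 0.157975
W = 32.4 * 1.4 / 0.4 * 8.314 * 309.15 / 44 * 0.157975 = 1046

1046 kW


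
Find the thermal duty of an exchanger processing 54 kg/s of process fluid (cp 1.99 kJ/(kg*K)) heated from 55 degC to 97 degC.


Q = m_dot * cp * delta_T
delta_T = 97 - 55 = 42 K
Q = 54 * 1.99 * 42
= 107.46 * 42
= 4513.32 kW

4513.32 kW


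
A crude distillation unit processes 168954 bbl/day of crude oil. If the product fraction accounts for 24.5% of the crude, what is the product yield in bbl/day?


Crude throughput = 168954 bbl/day
Fraction yield = 24.5%
yield = throughput * fraction / 100
yield = 168954 * 24.5 / 100 = 41393.73

41393.73 bbl/day


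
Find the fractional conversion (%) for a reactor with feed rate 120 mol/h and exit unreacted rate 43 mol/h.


X = (F_in - F_out) / F_in * 100
Moles reacted = 120 - 43 = 77
X = 77 / 120 * 100
= 0.6417 * 100
= 64.17 %

64.17 %


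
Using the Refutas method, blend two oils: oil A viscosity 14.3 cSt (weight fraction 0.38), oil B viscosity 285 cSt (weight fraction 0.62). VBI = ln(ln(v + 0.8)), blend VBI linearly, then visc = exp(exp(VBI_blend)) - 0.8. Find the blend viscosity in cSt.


Refutas method: VBN_i = 14.534*ln(ln(visc_i + 0.8)) + 10.975, blended linearly by mass fraction; since VBN is linear in VBI_i = ln(ln(visc_i + 0.8)) and the fractions sum to 1, blend VBI directly: visc = exp(exp(VBI_blend)) - 0.8
VBI_1 = ln(ln(14.3 + 0.8)) = 0.99868
VBI_2 = ln(ln(285 + 0.8)) = 1.73259
VBI_blend = 0.38 * 0.99868 + 0.62 * 1.73259 = 1.4537
visc_blend = exp(exp(1.4537)) - 0.8 = 71.36

71.36 cSt


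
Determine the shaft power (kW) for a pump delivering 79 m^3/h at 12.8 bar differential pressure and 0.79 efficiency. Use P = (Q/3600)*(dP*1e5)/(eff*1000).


Q = 79 / 3600 = 0.0219444 m^3/s
P = 0.0219444 * (12.8 * 1e5) / 0.79 / 1000 = 35.56

35.56 kW


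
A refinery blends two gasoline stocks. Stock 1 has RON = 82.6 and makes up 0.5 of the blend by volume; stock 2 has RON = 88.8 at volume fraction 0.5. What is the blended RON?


Linear blending: RON_blend = sum(vi * RONi)
Contribution 1: 0.5 * 82.6 = 41.3
Contribution 2: 0.5 * 88.8 = 44.4
RON_blend = 41.3 + 44.4 = 85.7

85.7


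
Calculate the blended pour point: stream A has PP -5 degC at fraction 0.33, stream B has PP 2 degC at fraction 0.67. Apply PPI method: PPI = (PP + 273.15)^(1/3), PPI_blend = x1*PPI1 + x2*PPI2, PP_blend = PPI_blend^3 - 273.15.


PPI_1 = (-5 + 273.15)^(1/3) = 6.448508
PPI_2 = (2 + 273.15)^(1/3) = 6.504139
PPI_blend = 0.33 * 6.448508 + 0.67 * 6.504139 = 6.485781
PP_blend = 6.485781^3 - 273.15 = 272.8267 - 273.15 = -0.32

-0.32 degC


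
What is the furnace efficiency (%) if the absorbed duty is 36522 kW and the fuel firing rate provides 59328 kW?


Furnace efficiency = Q_absorbed / Q_fuel * 100
= 36522 / 59328 * 100 = 61.56

61.56 %


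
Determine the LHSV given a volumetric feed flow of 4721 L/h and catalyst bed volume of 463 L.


LHSV = volumetric feed rate / catalyst volume
= 4721 L/h / 463 L
= 10.20 h^-1

10.20 h^-1


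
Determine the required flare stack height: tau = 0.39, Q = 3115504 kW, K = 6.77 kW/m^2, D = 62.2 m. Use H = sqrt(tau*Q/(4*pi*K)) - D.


tau*Q/(4*pi*K) = 0.39 * 3115504 / (4 * pi * 6.77) = 14282.2
sqrt(14282.2) = 119.508
H = 119.508 - 62.2 = 57.31

57.31 m


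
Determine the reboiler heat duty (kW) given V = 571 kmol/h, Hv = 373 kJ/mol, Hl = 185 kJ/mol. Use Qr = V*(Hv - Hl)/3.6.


Qr = 571 * (373 - 185) / 3.6 = 571 * 188 / 3.6 = 29820

29820 kW


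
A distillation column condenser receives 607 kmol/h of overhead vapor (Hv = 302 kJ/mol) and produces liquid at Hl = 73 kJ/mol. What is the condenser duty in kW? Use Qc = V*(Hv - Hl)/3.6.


Qc = 607 * (302 - 73) / 3.6 = 607 * 229 / 3.6 = 38610

38610 kW


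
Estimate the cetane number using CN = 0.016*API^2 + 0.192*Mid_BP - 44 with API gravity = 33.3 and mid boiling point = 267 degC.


CN = 0.016 * 33.3^2 + 0.192 * 267 - 44
CN = 17.74224 + 51.264 - 44 = 25.00624

25.00624


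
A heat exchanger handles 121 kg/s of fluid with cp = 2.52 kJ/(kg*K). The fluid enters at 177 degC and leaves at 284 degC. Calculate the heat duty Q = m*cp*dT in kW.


Q = m_dot * cp * delta_T
delta_T = 284 - 177 = 107 K
Q = 121 * 2.52 * 107
= 304.92 * 107
= 32626.44 kW

32626.44 kW


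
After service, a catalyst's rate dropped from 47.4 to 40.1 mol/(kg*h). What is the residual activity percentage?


Activity (%) = (rate_used / rate_fresh) * 100
rate_used = 40.1, rate_fresh = 47.4
= (40.1 / 47.4) * 100
= 0.8460 * 100 = 84.60

84.60 %


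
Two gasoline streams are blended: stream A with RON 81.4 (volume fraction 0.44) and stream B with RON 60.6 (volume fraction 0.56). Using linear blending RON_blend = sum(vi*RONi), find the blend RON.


Linear blending: RON_blend = sum(vi * RONi)
Contribution 1: 0.44 * 81.4 = 35.816
Contribution 2: 0.56 * 60.6 = 33.936
RON_blend = 35.816 + 33.936 = 69.752

69.752


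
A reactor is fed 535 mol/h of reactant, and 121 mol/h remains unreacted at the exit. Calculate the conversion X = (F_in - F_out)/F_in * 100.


X = (F_in - F_out) / F_in * 100
Moles reacted = 535 - 121 = 414
X = 414 / 535 * 100
= 0.7738 * 100
= 77.38 %

77.38 %


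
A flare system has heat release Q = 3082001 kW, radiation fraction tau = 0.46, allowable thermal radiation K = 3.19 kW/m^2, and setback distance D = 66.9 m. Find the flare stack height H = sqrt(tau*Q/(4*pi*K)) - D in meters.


tau*Q/(4*pi*K) = 0.46 * 3082001 / (4 * pi * 3.19) = 35366.3
sqrt(35366.3) = 188.059
H = 188.059 - 66.9 = 121.2

121.2 m


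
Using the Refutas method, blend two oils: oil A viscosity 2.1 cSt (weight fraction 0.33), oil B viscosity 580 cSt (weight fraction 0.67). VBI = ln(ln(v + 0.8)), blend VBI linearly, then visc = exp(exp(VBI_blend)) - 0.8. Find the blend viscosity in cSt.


Refutas method: VBN_i = 14.534*ln(ln(visc_i + 0.8)) + 10.975, blended linearly by mass fraction; since VBN is linear in VBI_i = ln(ln(visc_i + 0.8)) and the fractions sum to 1, blend VBI directly: visc = exp(exp(VBI_blend)) - 0.8
VBI_1 = ln(ln(2.1 + 0.8)) = 0.0627032
VBI_2 = ln(ln(580 + 0.8)) = 1.85072
VBI_blend = 0.33 * 0.0627032 + 0.67 * 1.85072 = 1.26067
visc_blend = exp(exp(1.26067)) - 0.8 = 33.25

33.25 cSt


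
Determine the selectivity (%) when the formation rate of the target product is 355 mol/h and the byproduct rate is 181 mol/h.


Selectivity = desired / (desired + undesired) * 100
Total products = 355 + 181 = 536 mol/h
S = 355 / 536 * 100
= 0.6623 * 100
= 66.23 %

66.23 %


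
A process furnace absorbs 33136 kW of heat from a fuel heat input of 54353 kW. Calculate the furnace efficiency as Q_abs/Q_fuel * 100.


Furnace efficiency = Q_absorbed / Q_fuel * 100
= 33136 / 54353 * 100 = 60.96

60.96 %


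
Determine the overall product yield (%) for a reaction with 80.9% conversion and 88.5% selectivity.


Overall yield = conversion (%) * selectivity (%) / 100
Conversion = 80.9%, Selectivity = 88.5%
Y = 80.9 * 88.5 / 100
= 71.5965 %

71.5965 %


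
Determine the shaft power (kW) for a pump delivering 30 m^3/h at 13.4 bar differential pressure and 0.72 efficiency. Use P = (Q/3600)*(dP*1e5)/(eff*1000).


Q = 30 / 3600 = 0.00833333 m^3/s
P = 0.00833333 * (13.4 * 1e5) / 0.72 / 1000 = 15.51

15.51 kW


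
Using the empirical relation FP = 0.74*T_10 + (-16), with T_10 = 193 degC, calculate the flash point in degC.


FP = 0.74 * 193 + (-16) = 126.82

126.82 degC


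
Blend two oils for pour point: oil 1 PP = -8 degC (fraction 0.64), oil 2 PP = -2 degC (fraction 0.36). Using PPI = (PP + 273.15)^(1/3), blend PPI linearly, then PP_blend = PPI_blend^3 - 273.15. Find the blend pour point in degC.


PPI_1 = (-8 + 273.15)^(1/3) = 6.42437
PPI_2 = (-2 + 273.15)^(1/3) = 6.472467
PPI_blend = 0.64 * 6.42437 + 0.36 * 6.472467 = 6.441685
PP_blend = 6.441685^3 - 273.15 = 267.2997 - 273.15 = -5.85

-5.85 degC


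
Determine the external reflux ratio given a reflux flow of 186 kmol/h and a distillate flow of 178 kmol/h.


Reflux ratio definition: R = L / D (liquid returned / distillate withdrawn)
L = 186 kmol/h, D = 178 kmol/h
R = 186 / 178 = 1.045

1.045


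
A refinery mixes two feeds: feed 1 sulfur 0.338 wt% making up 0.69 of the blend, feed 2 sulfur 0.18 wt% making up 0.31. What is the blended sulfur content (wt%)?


Linear sulfur blending: S_blend = x1*S1 + x2*S2
Contribution 1: 0.69 * 0.338 = 0.23322 wt%
Contribution 2: 0.31 * 0.18 = 0.0558 wt%
S_blend = 0.23322 + 0.0558 = 0.28902

0.28902 wt%


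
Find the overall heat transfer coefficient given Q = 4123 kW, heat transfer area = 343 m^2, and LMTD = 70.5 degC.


From Q = U*A*LMTD, U = Q / (A * LMTD)
U = 4123 / (343 * 70.5) = 4123 / 24181.5 = 0.1705

0.1705 kW/(m^2*K)


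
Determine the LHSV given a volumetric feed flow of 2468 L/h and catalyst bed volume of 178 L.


LHSV = volumetric feed rate / catalyst volume
= 2468 L/h / 178 L
= 13.87 h^-1

13.87 h^-1


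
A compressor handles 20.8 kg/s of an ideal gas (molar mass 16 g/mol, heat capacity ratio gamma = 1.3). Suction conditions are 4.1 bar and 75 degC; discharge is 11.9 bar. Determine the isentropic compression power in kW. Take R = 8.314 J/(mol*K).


Isentropic work: W = m*(gamma/(gamma-1))*(R*T1/MW)*((P2/P1)^((gamma-1)/gamma) - 1)
T1 = 75 + 273.15 = 348.15 K
Pressure ratio = 11.9 / 4.1 = 2.90244
Exponent = (1.3 - 1)/1.3 = 0.230769
(P2/P1)^exp - 1 = 2.90244^0.230769 - 1 = 0.278767
W = 20.8 * 1.3 / 0.3 * 8.314 * 348.15 / 16 * 0.278767 = 4546

4546 kW


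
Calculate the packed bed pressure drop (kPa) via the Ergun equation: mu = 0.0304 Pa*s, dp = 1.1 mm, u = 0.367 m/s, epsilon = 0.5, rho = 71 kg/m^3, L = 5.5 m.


dp = 1.1 mm = 0.0011 m
Viscous term = 150*0.0304*0.367*(1-0.5)^2 / (0.0011^2*0.5^3) = 2766150
Inertial term = 1.75*71*0.367^2*(1-0.5) / (0.0011*0.5^3) = 60854.9
dP/L = 2766150 + 60854.9 = 2827000 Pa/m
dP = 2827000 * 5.5 / 1000 = 15550 kPa

15550 kPa


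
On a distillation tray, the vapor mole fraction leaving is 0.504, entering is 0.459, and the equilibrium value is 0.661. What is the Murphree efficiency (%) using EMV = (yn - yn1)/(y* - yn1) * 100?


Murphree vapor efficiency: EMV = (y_n - y_(n-1)) / (y*_n - y_(n-1)) * 100
EMV = (0.504 - 0.459) / (0.661 - 0.459) * 100 = 0.045 / 0.202 * 100 = 22.28

22.28 %


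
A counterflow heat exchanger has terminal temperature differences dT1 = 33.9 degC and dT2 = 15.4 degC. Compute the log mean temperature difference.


LMTD = (dT1 - dT2) / ln(dT1/dT2)
= (33.9 - 15.4) / ln(33.9 / 15.4) = 18.5 / 0.789048 = 23.45

23.45 degC


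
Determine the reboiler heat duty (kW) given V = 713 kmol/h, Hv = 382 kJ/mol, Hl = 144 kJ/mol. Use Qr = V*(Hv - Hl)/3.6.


Qr = 713 * (382 - 144) / 3.6 = 713 * 238 / 3.6 = 47140

47140 kW


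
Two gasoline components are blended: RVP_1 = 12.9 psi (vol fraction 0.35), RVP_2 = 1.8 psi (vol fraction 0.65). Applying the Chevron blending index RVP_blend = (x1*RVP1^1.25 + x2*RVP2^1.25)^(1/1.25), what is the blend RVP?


Chevron index: RVP_blend = (sum xi*RVPi^1.25)^(1/1.25)
RVP^1.25 terms: 0.35 * 12.9^1.25 + 0.65 * 1.8^1.25 = 9.91188
RVP_blend = 9.91188^(1/1.25) = 6.265

6.265 psi


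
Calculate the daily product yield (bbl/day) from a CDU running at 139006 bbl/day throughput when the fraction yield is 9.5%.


Crude throughput = 139006 bbl/day
Fraction yield = 9.5%
yield = throughput * fraction / 100
yield = 139006 * 9.5 / 100 = 13205.57

13205.57 bbl/day


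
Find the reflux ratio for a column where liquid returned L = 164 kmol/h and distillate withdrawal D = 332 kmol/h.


Reflux ratio definition: R = L / D (liquid returned / distillate withdrawn)
L = 164 kmol/h, D = 332 kmol/h
R = 164 / 332 = 0.4940

0.4940


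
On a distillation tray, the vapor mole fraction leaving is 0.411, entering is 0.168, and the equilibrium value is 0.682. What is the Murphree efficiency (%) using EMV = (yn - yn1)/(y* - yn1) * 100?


Murphree vapor efficiency: EMV = (y_n - y_(n-1)) / (y*_n - y_(n-1)) * 100
EMV = (0.411 - 0.168) / (0.682 - 0.168) * 100 = 0.243 / 0.514 * 100 = 47.28

47.28 %


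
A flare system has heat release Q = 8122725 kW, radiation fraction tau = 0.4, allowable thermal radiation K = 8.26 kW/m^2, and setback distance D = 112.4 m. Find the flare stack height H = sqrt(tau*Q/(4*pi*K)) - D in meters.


tau*Q/(4*pi*K) = 0.4 * 8122725 / (4 * pi * 8.26) = 31302
sqrt(31302) = 176.924
H = 176.924 - 112.4 = 64.52

64.52 m


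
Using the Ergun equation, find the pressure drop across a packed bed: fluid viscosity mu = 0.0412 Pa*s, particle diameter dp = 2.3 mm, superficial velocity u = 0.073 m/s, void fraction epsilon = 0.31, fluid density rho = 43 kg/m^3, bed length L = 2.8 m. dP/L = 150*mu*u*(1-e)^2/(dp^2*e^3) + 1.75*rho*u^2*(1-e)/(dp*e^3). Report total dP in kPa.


dp = 2.3 mm = 0.0023 m
Viscous term = 150*0.0412*0.073*(1-0.31)^2 / (0.0023^2*0.31^3) = 1362910
Inertial term = 1.75*43*0.073^2*(1-0.31) / (0.0023*0.31^3) = 4038.21
dP/L = 1362910 + 4038.21 = 1366950 Pa/m
dP = 1366950 * 2.8 / 1000 = 3827 kPa

3827 kPa


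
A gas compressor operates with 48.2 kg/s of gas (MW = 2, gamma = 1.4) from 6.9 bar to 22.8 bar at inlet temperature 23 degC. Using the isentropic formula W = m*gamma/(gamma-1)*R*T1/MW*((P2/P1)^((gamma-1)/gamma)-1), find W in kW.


Isentropic work: W = m*(gamma/(gamma-1))*(R*T1/MW)*((P2/P1)^((gamma-1)/gamma) - 1)
T1 = 23 + 273.15 = 296.15 K
Pressure ratio = 22.8 / 6.9 = 3.30435
Exponent = (1.4 - 1)/1.4 = 0.285714
(P2/P1)^exp - 1 = 3.30435^0.285714 - 1 = 0.407052
W = 48.2 * 1.4 / 0.4 * 8.314 * 296.15 / 2 * 0.407052 = 84540

84540 kW


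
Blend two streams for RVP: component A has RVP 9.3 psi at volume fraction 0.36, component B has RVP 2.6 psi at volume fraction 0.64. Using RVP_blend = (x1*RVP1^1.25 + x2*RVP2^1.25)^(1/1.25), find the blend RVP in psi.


Chevron index: RVP_blend = (sum xi*RVPi^1.25)^(1/1.25)
RVP^1.25 terms: 0.36 * 9.3^1.25 + 0.64 * 2.6^1.25 = 7.95962
RVP_blend = 7.95962^(1/1.25) = 5.257

5.257 psi
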